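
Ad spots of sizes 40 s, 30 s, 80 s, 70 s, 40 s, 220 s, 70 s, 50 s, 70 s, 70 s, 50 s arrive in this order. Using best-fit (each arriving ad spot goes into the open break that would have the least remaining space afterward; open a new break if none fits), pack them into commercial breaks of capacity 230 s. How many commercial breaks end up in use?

  40 → break 1 (new)  [load 40/230]
  30 → break 1  [load 70/230]
  80 → break 1  [load 150/230]
  70 → break 1  [load 220/230]
  40 → break 2 (new)  [load 40/230]
  220 → break 3 (new)  [load 220/230]
  70 → break 2  [load 110/230]
  50 → break 2  [load 160/230]
  70 → break 2  [load 230/230]
  70 → break 4 (new)  [load 70/230]
  50 → break 4  [load 120/230]
4 commercial breaks opened.

4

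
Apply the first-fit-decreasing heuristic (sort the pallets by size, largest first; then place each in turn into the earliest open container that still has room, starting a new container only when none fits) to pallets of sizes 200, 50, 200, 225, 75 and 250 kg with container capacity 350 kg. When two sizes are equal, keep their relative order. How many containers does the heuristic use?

Sorted descending: 250, 225, 200, 200, 75, 50.
  250 → container 1 (new)  [load 250/350]
  225 → container 2 (new)  [load 225/350]
  200 → container 3 (new)  [load 200/350]
  200 → container 4 (new)  [load 200/350]
  75 → container 1  [load 325/350]
  50 → container 2  [load 275/350]
4 containers opened.

4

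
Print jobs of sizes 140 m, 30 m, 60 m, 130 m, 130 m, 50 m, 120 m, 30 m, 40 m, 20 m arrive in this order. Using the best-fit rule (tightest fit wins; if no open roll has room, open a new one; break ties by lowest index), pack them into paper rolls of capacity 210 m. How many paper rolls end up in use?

4

  140 → roll 1 (new)  [load 140/210]
  30 → roll 1  [load 170/210]
  60 → roll 2 (new)  [load 60/210]
  130 → roll 2  [load 190/210]
  130 → roll 3 (new)  [load 130/210]
  50 → roll 3  [load 180/210]
  120 → roll 4 (new)  [load 120/210]
  30 → roll 3  [load 210/210]
  40 → roll 1  [load 210/210]
  20 → roll 2  [load 210/210]
4 paper rolls opened.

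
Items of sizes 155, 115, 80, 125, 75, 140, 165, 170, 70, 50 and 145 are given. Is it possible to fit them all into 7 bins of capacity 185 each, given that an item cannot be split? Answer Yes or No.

No

Total = 1290; ⌈1290/185⌉ = 7.
The bound of 7 does not rule out 7, but exhaustive search shows no assignment into 7 bins of capacity 185 exists — the minimum is 8.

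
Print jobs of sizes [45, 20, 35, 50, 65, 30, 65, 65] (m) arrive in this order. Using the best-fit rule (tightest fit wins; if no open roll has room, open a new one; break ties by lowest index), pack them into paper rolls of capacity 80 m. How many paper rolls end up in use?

  45 → roll 1 (new)  [load 45/80]
  20 → roll 1  [load 65/80]
  35 → roll 2 (new)  [load 35/80]
  50 → roll 3 (new)  [load 50/80]
  65 → roll 4 (new)  [load 65/80]
  30 → roll 3  [load 80/80]
  65 → roll 5 (new)  [load 65/80]
  65 → roll 6 (new)  [load 65/80]
6 paper rolls opened.

6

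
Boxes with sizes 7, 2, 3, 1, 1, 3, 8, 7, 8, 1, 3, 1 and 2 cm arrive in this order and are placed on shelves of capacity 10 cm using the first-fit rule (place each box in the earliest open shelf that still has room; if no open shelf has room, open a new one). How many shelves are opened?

  7 → shelf 1 (new)  [load 7/10]
  2 → shelf 1  [load 9/10]
  3 → shelf 2 (new)  [load 3/10]
  1 → shelf 1  [load 10/10]
  1 → shelf 2  [load 4/10]
  3 → shelf 2  [load 7/10]
  8 → shelf 3 (new)  [load 8/10]
  7 → shelf 4 (new)  [load 7/10]
  8 → shelf 5 (new)  [load 8/10]
  1 → shelf 2  [load 8/10]
  3 → shelf 4  [load 10/10]
  1 → shelf 2  [load 9/10]
  2 → shelf 3  [load 10/10]
5 shelves opened.

5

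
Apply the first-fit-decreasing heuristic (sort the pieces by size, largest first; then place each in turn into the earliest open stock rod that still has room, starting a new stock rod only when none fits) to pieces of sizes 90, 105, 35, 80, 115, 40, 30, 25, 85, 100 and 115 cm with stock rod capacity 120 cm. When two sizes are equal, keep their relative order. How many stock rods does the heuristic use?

8

Sorted descending: 115, 115, 105, 100, 90, 85, 80, 40, 35, 30, 25.
  115 → stock rod 1 (new)  [load 115/120]
  115 → stock rod 2 (new)  [load 115/120]
  105 → stock rod 3 (new)  [load 105/120]
  100 → stock rod 4 (new)  [load 100/120]
  90 → stock rod 5 (new)  [load 90/120]
  85 → stock rod 6 (new)  [load 85/120]
  80 → stock rod 7 (new)  [load 80/120]
  40 → stock rod 7  [load 120/120]
  35 → stock rod 6  [load 120/120]
  30 → stock rod 5  [load 120/120]
  25 → stock rod 8 (new)  [load 25/120]
8 stock rods opened.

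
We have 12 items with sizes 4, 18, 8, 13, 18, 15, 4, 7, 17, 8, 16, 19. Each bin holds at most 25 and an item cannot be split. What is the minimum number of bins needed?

Total = 19 + 18 + 18 + 17 + 16 + 15 + 13 + 8 + 8 + 7 + 4 + 4 = 147.
Lower bound: ⌈147/25⌉ = 6 bins.
Also, 7 items each exceed 25/2, and no two of those can share a bin, so at least 7 bins are needed.
A packing using 7 bins:
  bin 1: 19 + 4 = 23
  bin 2: 18 + 7 = 25
  bin 3: 18 + 4 = 22
  bin 4: 17 + 8 = 25
  bin 5: 16 + 8 = 24
  bin 6: 15 = 15
  bin 7: 13 = 13
This matches the lower bound, so 7 is optimal.

7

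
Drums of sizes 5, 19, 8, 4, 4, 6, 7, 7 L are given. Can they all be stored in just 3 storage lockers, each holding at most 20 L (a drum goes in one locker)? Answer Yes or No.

Total = 60 L; ⌈60/20⌉ = 3.
The bound of 3 does not rule out 3, but exhaustive search shows no assignment into 3 storage lockers of capacity 20 L exists — the minimum is 4.

No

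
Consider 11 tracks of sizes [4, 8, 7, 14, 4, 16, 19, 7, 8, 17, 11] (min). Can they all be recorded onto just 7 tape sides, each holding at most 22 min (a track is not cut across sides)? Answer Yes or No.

Yes

A valid assignment using 6 tape sides:
  side 1: 19 = 19
  side 2: 17 + 4 = 21
  side 3: 16 + 4 = 20
  side 4: 14 + 8 = 22
  side 5: 11 + 8 = 19
  side 6: 7 + 7 = 14
That uses only 6 ≤ 7, so 7 tape sides are enough.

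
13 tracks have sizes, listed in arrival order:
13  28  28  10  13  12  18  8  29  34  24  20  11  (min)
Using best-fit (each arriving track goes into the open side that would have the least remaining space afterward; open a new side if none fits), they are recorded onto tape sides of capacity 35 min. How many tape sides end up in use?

8

  13 → side 1 (new)  [load 13/35]
  28 → side 2 (new)  [load 28/35]
  28 → side 3 (new)  [load 28/35]
  10 → side 1  [load 23/35]
  13 → side 4 (new)  [load 13/35]
  12 → side 1  [load 35/35]
  18 → side 4  [load 31/35]
  8 → side 5 (new)  [load 8/35]
  29 → side 6 (new)  [load 29/35]
  34 → side 7 (new)  [load 34/35]
  24 → side 5  [load 32/35]
  20 → side 8 (new)  [load 20/35]
  11 → side 8  [load 31/35]
8 tape sides opened.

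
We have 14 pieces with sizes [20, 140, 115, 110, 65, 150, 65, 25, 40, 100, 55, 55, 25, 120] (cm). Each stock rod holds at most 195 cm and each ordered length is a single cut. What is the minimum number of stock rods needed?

6

Total = 150 + 140 + 120 + 115 + 110 + 100 + 65 + 65 + 55 + 55 + 40 + 25 + 25 + 20 = 1085 cm.
Lower bound: ⌈1085/195⌉ = 6 stock rods.
A packing using 6 stock rods:
  stock rod 1: 150 + 40 = 190
  stock rod 2: 140 + 55 = 195
  stock rod 3: 120 + 65 = 185
  stock rod 4: 115 + 65 = 180
  stock rod 5: 110 + 55 + 25 = 190
  stock rod 6: 100 + 25 + 20 = 145
This matches the lower bound, so 6 is optimal.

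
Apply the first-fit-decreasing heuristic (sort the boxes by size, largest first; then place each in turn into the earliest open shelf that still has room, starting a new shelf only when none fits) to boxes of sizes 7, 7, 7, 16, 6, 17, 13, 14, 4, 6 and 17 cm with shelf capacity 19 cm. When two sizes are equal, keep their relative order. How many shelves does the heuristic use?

7

Sorted descending: 17, 17, 16, 14, 13, 7, 7, 7, 6, 6, 4.
  17 → shelf 1 (new)  [load 17/19]
  17 → shelf 2 (new)  [load 17/19]
  16 → shelf 3 (new)  [load 16/19]
  14 → shelf 4 (new)  [load 14/19]
  13 → shelf 5 (new)  [load 13/19]
  7 → shelf 6 (new)  [load 7/19]
  7 → shelf 6  [load 14/19]
  7 → shelf 7 (new)  [load 7/19]
  6 → shelf 5  [load 19/19]
  6 → shelf 7  [load 13/19]
  4 → shelf 4  [load 18/19]
7 shelves opened.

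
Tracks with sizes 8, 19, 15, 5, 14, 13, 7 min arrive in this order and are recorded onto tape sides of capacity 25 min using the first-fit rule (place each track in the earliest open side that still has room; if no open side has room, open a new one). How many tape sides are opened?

4

  8 → side 1 (new)  [load 8/25]
  19 → side 2 (new)  [load 19/25]
  15 → side 1  [load 23/25]
  5 → side 2  [load 24/25]
  14 → side 3 (new)  [load 14/25]
  13 → side 4 (new)  [load 13/25]
  7 → side 3  [load 21/25]
4 tape sides opened.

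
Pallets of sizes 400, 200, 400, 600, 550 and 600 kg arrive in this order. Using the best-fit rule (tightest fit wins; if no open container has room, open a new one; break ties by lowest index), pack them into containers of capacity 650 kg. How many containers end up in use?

  400 → container 1 (new)  [load 400/650]
  200 → container 1  [load 600/650]
  400 → container 2 (new)  [load 400/650]
  600 → container 3 (new)  [load 600/650]
  550 → container 4 (new)  [load 550/650]
  600 → container 5 (new)  [load 600/650]
5 containers opened.

5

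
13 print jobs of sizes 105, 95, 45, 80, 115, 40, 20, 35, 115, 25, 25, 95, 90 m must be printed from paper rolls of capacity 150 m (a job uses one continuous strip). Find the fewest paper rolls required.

7

Total = 115 + 115 + 105 + 95 + 95 + 90 + 80 + 45 + 40 + 35 + 25 + 25 + 20 = 885 m.
Lower bound: ⌈885/150⌉ = 6 paper rolls.
Also, 7 print jobs each exceed 75 m, and no two of those can share a roll, so at least 7 paper rolls are needed.
A packing using 7 paper rolls:
  roll 1: 115 + 35 = 150
  roll 2: 115 + 25 = 140
  roll 3: 105 + 45 = 150
  roll 4: 95 + 40 = 135
  roll 5: 95 + 25 + 20 = 140
  roll 6: 90 = 90
  roll 7: 80 = 80
This matches the lower bound, so 7 is optimal.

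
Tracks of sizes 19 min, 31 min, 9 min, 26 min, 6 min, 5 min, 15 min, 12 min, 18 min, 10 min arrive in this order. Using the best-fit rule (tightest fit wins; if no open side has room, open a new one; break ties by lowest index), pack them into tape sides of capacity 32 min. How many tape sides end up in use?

5

  19 → side 1 (new)  [load 19/32]
  31 → side 2 (new)  [load 31/32]
  9 → side 1  [load 28/32]
  26 → side 3 (new)  [load 26/32]
  6 → side 3  [load 32/32]
  5 → side 4 (new)  [load 5/32]
  15 → side 4  [load 20/32]
  12 → side 4  [load 32/32]
  18 → side 5 (new)  [load 18/32]
  10 → side 5  [load 28/32]
5 tape sides opened.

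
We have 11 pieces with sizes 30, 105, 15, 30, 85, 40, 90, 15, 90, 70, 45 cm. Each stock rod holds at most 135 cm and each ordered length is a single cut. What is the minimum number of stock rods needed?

Total = 105 + 90 + 90 + 85 + 70 + 45 + 40 + 30 + 30 + 15 + 15 = 615 cm.
Lower bound: ⌈615/135⌉ = 5 stock rods.
A packing using 5 stock rods:
  stock rod 1: 105 + 30 = 135
  stock rod 2: 90 + 45 = 135
  stock rod 3: 90 + 40 = 130
  stock rod 4: 85 + 30 + 15 = 130
  stock rod 5: 70 + 15 = 85
This matches the lower bound, so 5 is optimal.

5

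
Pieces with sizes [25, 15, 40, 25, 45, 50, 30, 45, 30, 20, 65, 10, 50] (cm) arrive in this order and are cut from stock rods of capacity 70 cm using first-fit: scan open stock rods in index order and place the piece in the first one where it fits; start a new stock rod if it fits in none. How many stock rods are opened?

  25 → stock rod 1 (new)  [load 25/70]
  15 → stock rod 1  [load 40/70]
  40 → stock rod 2 (new)  [load 40/70]
  25 → stock rod 1  [load 65/70]
  45 → stock rod 3 (new)  [load 45/70]
  50 → stock rod 4 (new)  [load 50/70]
  30 → stock rod 2  [load 70/70]
  45 → stock rod 5 (new)  [load 45/70]
  30 → stock rod 6 (new)  [load 30/70]
  20 → stock rod 3  [load 65/70]
  65 → stock rod 7 (new)  [load 65/70]
  10 → stock rod 4  [load 60/70]
  50 → stock rod 8 (new)  [load 50/70]
8 stock rods opened.

8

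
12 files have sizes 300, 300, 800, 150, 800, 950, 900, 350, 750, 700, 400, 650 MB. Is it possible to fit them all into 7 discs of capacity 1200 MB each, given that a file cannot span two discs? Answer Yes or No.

A valid assignment using 7 discs:
  disc 1: 950 + 150 = 1100
  disc 2: 900 + 300 = 1200
  disc 3: 800 + 400 = 1200
  disc 4: 800 + 350 = 1150
  disc 5: 750 + 300 = 1050
  disc 6: 700 = 700
  disc 7: 650 = 650
Every load is within 1200 MB, so 7 discs suffice.

Yes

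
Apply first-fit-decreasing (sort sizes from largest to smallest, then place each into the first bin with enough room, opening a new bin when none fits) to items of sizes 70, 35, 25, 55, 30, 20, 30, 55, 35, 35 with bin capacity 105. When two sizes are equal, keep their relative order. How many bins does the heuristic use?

Sorted descending: 70, 55, 55, 35, 35, 35, 30, 30, 25, 20.
  70 → bin 1 (new)  [load 70/105]
  55 → bin 2 (new)  [load 55/105]
  55 → bin 3 (new)  [load 55/105]
  35 → bin 1  [load 105/105]
  35 → bin 2  [load 90/105]
  35 → bin 3  [load 90/105]
  30 → bin 4 (new)  [load 30/105]
  30 → bin 4  [load 60/105]
  25 → bin 4  [load 85/105]
  20 → bin 4  [load 105/105]
4 bins opened.

4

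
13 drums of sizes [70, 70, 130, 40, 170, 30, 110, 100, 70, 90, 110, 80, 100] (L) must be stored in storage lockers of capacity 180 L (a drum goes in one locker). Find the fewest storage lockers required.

7

Total = 170 + 130 + 110 + 110 + 100 + 100 + 90 + 80 + 70 + 70 + 70 + 40 + 30 = 1170 L.
Lower bound: ⌈1170/180⌉ = 7 storage lockers.
A packing using 7 storage lockers:
  locker 1: 170 = 170
  locker 2: 130 + 40 = 170
  locker 3: 110 + 70 = 180
  locker 4: 110 + 70 = 180
  locker 5: 100 + 80 = 180
  locker 6: 100 + 70 = 170
  locker 7: 90 + 30 = 120
This matches the lower bound, so 7 is optimal.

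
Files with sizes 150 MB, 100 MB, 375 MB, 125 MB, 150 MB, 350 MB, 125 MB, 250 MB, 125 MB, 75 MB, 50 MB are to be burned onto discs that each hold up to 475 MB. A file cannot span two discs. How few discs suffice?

Total = 375 + 350 + 250 + 150 + 150 + 125 + 125 + 125 + 100 + 75 + 50 = 1875 MB.
Lower bound: ⌈1875/475⌉ = 4 discs.
A packing using 4 discs:
  disc 1: 375 + 100 = 475
  disc 2: 350 + 125 = 475
  disc 3: 250 + 150 + 75 = 475
  disc 4: 150 + 125 + 125 + 50 = 450
This matches the lower bound, so 4 is optimal.

4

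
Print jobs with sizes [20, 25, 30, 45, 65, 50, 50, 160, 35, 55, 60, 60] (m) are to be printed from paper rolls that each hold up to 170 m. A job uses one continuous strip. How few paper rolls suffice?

Total = 160 + 65 + 60 + 60 + 55 + 50 + 50 + 45 + 35 + 30 + 25 + 20 = 655 m.
Lower bound: ⌈655/170⌉ = 4 paper rolls.
A packing using 4 paper rolls:
  roll 1: 160 = 160
  roll 2: 65 + 60 + 45 = 170
  roll 3: 60 + 55 + 50 = 165
  roll 4: 50 + 35 + 30 + 25 + 20 = 160
This matches the lower bound, so 4 is optimal.

4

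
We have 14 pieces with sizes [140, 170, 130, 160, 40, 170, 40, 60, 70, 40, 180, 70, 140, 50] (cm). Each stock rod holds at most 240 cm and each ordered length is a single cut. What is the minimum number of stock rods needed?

7

Total = 180 + 170 + 170 + 160 + 140 + 140 + 130 + 70 + 70 + 60 + 50 + 40 + 40 + 40 = 1460 cm.
Lower bound: ⌈1460/240⌉ = 7 stock rods.
A packing using 7 stock rods:
  stock rod 1: 180 + 60 = 240
  stock rod 2: 170 + 70 = 240
  stock rod 3: 170 + 70 = 240
  stock rod 4: 160 + 50 = 210
  stock rod 5: 140 + 40 + 40 = 220
  stock rod 6: 140 + 40 = 180
  stock rod 7: 130 = 130
This matches the lower bound, so 7 is optimal.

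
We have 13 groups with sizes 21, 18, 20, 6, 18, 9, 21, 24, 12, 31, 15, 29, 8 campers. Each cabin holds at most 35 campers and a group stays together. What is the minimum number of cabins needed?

Total = 31 + 29 + 24 + 21 + 21 + 20 + 18 + 18 + 15 + 12 + 9 + 8 + 6 = 232 campers.
Lower bound: ⌈232/35⌉ = 7 cabins.
Also, 8 groups each exceed 35/2 campers, and no two of those can share a cabin, so at least 8 cabins are needed.
A packing using 8 cabins:
  cabin 1: 31 = 31
  cabin 2: 29 + 6 = 35
  cabin 3: 24 + 9 = 33
  cabin 4: 21 + 12 = 33
  cabin 5: 21 + 8 = 29
  cabin 6: 20 + 15 = 35
  cabin 7: 18 = 18
  cabin 8: 18 = 18
This matches the lower bound, so 8 is optimal.

8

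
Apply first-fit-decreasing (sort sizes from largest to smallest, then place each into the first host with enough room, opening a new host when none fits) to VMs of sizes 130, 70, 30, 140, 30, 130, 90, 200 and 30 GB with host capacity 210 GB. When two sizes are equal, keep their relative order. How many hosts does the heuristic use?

5

Sorted descending: 200, 140, 130, 130, 90, 70, 30, 30, 30.
  200 → host 1 (new)  [load 200/210]
  140 → host 2 (new)  [load 140/210]
  130 → host 3 (new)  [load 130/210]
  130 → host 4 (new)  [load 130/210]
  90 → host 5 (new)  [load 90/210]
  70 → host 2  [load 210/210]
  30 → host 3  [load 160/210]
  30 → host 3  [load 190/210]
  30 → host 4  [load 160/210]
5 hosts opened.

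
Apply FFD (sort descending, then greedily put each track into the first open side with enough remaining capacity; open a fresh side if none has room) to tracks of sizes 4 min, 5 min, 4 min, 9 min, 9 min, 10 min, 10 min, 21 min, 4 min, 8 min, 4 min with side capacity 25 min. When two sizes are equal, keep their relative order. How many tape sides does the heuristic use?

Sorted descending: 21, 10, 10, 9, 9, 8, 5, 4, 4, 4, 4.
  21 → side 1 (new)  [load 21/25]
  10 → side 2 (new)  [load 10/25]
  10 → side 2  [load 20/25]
  9 → side 3 (new)  [load 9/25]
  9 → side 3  [load 18/25]
  8 → side 4 (new)  [load 8/25]
  5 → side 2  [load 25/25]
  4 → side 1  [load 25/25]
  4 → side 3  [load 22/25]
  4 → side 4  [load 12/25]
  4 → side 4  [load 16/25]
4 tape sides opened.

4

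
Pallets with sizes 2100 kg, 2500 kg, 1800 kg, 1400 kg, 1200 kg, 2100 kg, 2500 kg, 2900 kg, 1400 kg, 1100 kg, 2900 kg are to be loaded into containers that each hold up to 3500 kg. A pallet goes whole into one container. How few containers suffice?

8

Total = 2900 + 2900 + 2500 + 2500 + 2100 + 2100 + 1800 + 1400 + 1400 + 1200 + 1100 = 21900 kg.
Lower bound: ⌈21900/3500⌉ = 7 containers.
A packing using 8 containers:
  container 1: 2900 = 2900
  container 2: 2900 = 2900
  container 3: 2500 = 2500
  container 4: 2500 = 2500
  container 5: 2100 + 1400 = 3500
  container 6: 2100 + 1400 = 3500
  container 7: 1800 + 1200 = 3000
  container 8: 1100 = 1100
No arrangement into 7 containers stays within capacity, so 8 is optimal.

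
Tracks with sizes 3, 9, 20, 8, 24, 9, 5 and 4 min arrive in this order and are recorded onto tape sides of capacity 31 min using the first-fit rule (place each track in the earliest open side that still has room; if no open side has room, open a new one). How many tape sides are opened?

3

  3 → side 1 (new)  [load 3/31]
  9 → side 1  [load 12/31]
  20 → side 2 (new)  [load 20/31]
  8 → side 1  [load 20/31]
  24 → side 3 (new)  [load 24/31]
  9 → side 1  [load 29/31]
  5 → side 2  [load 25/31]
  4 → side 2  [load 29/31]
3 tape sides opened.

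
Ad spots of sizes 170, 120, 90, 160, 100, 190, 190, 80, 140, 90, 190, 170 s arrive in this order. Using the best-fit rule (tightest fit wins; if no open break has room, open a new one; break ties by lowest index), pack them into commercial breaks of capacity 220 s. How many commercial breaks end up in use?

  170 → break 1 (new)  [load 170/220]
  120 → break 2 (new)  [load 120/220]
  90 → break 2  [load 210/220]
  160 → break 3 (new)  [load 160/220]
  100 → break 4 (new)  [load 100/220]
  190 → break 5 (new)  [load 190/220]
  190 → break 6 (new)  [load 190/220]
  80 → break 4  [load 180/220]
  140 → break 7 (new)  [load 140/220]
  90 → break 8 (new)  [load 90/220]
  190 → break 9 (new)  [load 190/220]
  170 → break 10 (new)  [load 170/220]
10 commercial breaks opened.

10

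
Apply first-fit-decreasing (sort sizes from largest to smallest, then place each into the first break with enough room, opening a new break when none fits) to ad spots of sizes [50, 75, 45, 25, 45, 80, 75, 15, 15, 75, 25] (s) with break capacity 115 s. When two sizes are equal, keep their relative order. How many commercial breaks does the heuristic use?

6

Sorted descending: 80, 75, 75, 75, 50, 45, 45, 25, 25, 15, 15.
  80 → break 1 (new)  [load 80/115]
  75 → break 2 (new)  [load 75/115]
  75 → break 3 (new)  [load 75/115]
  75 → break 4 (new)  [load 75/115]
  50 → break 5 (new)  [load 50/115]
  45 → break 5  [load 95/115]
  45 → break 6 (new)  [load 45/115]
  25 → break 1  [load 105/115]
  25 → break 2  [load 100/115]
  15 → break 2  [load 115/115]
  15 → break 3  [load 90/115]
6 commercial breaks opened.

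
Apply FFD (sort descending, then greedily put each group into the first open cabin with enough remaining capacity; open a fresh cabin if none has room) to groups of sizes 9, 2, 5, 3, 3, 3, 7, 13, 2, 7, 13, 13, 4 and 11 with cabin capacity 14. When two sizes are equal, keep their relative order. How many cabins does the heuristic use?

7

Sorted descending: 13, 13, 13, 11, 9, 7, 7, 5, 4, 3, 3, 3, 2, 2.
  13 → cabin 1 (new)  [load 13/14]
  13 → cabin 2 (new)  [load 13/14]
  13 → cabin 3 (new)  [load 13/14]
  11 → cabin 4 (new)  [load 11/14]
  9 → cabin 5 (new)  [load 9/14]
  7 → cabin 6 (new)  [load 7/14]
  7 → cabin 6  [load 14/14]
  5 → cabin 5  [load 14/14]
  4 → cabin 7 (new)  [load 4/14]
  3 → cabin 4  [load 14/14]
  3 → cabin 7  [load 7/14]
  3 → cabin 7  [load 10/14]
  2 → cabin 7  [load 12/14]
  2 → cabin 7  [load 14/14]
7 cabins opened.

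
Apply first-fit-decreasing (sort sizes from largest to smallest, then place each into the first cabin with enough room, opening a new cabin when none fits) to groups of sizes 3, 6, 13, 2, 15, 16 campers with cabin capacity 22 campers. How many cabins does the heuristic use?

3

Sorted descending: 16, 15, 13, 6, 3, 2.
  16 → cabin 1 (new)  [load 16/22]
  15 → cabin 2 (new)  [load 15/22]
  13 → cabin 3 (new)  [load 13/22]
  6 → cabin 1  [load 22/22]
  3 → cabin 2  [load 18/22]
  2 → cabin 2  [load 20/22]
3 cabins opened.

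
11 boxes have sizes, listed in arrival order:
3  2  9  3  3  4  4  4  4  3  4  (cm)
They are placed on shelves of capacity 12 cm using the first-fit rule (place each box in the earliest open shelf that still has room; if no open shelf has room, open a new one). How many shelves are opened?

  3 → shelf 1 (new)  [load 3/12]
  2 → shelf 1  [load 5/12]
  9 → shelf 2 (new)  [load 9/12]
  3 → shelf 1  [load 8/12]
  3 → shelf 1  [load 11/12]
  4 → shelf 3 (new)  [load 4/12]
  4 → shelf 3  [load 8/12]
  4 → shelf 3  [load 12/12]
  4 → shelf 4 (new)  [load 4/12]
  3 → shelf 2  [load 12/12]
  4 → shelf 4  [load 8/12]
4 shelves opened.

4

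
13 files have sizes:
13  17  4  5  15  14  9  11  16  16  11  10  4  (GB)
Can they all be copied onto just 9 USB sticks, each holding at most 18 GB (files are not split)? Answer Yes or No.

Total = 145 GB; ⌈145/18⌉ = 9.
The bound of 9 does not rule out 9, but exhaustive search shows no assignment into 9 USB sticks of capacity 18 GB exists — the minimum is 10.

No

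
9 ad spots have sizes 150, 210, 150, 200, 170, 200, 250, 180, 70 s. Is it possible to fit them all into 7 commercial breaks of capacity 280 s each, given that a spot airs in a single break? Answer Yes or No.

No

Total = 1580 s; ⌈1580/280⌉ = 6.
8 ad spots each exceed half the capacity and cannot share a break, forcing at least 8 commercial breaks.
At least 8 commercial breaks are required, but only 7 are allowed.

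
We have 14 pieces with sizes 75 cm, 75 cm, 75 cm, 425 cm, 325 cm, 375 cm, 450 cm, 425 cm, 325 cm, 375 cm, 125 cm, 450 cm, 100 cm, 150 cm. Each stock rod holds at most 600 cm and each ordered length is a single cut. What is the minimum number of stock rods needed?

8

Total = 450 + 450 + 425 + 425 + 375 + 375 + 325 + 325 + 150 + 125 + 100 + 75 + 75 + 75 = 3750 cm.
Lower bound: ⌈3750/600⌉ = 7 stock rods.
Also, 8 pieces each exceed 300 cm, and no two of those can share a stock rod, so at least 8 stock rods are needed.
A packing using 8 stock rods:
  stock rod 1: 450 + 150 = 600
  stock rod 2: 450 + 125 = 575
  stock rod 3: 425 + 100 + 75 = 600
  stock rod 4: 425 + 75 + 75 = 575
  stock rod 5: 375 = 375
  stock rod 6: 375 = 375
  stock rod 7: 325 = 325
  stock rod 8: 325 = 325
This matches the lower bound, so 8 is optimal.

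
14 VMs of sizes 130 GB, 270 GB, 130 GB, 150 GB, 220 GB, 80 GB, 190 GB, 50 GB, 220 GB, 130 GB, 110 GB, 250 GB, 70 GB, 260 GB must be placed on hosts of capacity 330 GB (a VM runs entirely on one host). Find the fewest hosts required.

8

Total = 270 + 260 + 250 + 220 + 220 + 190 + 150 + 130 + 130 + 130 + 110 + 80 + 70 + 50 = 2260 GB.
Lower bound: ⌈2260/330⌉ = 7 hosts.
A packing using 8 hosts:
  host 1: 270 + 50 = 320
  host 2: 260 + 70 = 330
  host 3: 250 + 80 = 330
  host 4: 220 + 110 = 330
  host 5: 220 = 220
  host 6: 190 + 130 = 320
  host 7: 150 + 130 = 280
  host 8: 130 = 130
No arrangement into 7 hosts stays within capacity, so 8 is optimal.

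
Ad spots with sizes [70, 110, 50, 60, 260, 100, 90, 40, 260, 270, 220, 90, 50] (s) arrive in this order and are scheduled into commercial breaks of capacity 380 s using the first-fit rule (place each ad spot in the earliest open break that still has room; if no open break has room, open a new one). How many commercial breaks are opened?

5

  70 → break 1 (new)  [load 70/380]
  110 → break 1  [load 180/380]
  50 → break 1  [load 230/380]
  60 → break 1  [load 290/380]
  260 → break 2 (new)  [load 260/380]
  100 → break 2  [load 360/380]
  90 → break 1  [load 380/380]
  40 → break 3 (new)  [load 40/380]
  260 → break 3  [load 300/380]
  270 → break 4 (new)  [load 270/380]
  220 → break 5 (new)  [load 220/380]
  90 → break 4  [load 360/380]
  50 → break 3  [load 350/380]
5 commercial breaks opened.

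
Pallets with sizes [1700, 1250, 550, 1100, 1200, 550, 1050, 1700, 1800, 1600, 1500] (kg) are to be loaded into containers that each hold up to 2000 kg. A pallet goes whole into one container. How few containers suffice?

9

Total = 1800 + 1700 + 1700 + 1600 + 1500 + 1250 + 1200 + 1100 + 1050 + 550 + 550 = 14000 kg.
Lower bound: ⌈14000/2000⌉ = 7 containers.
Also, 9 pallets each exceed 1000 kg, and no two of those can share a container, so at least 9 containers are needed.
A packing using 9 containers:
  container 1: 1800 = 1800
  container 2: 1700 = 1700
  container 3: 1700 = 1700
  container 4: 1600 = 1600
  container 5: 1500 = 1500
  container 6: 1250 + 550 = 1800
  container 7: 1200 + 550 = 1750
  container 8: 1100 = 1100
  container 9: 1050 = 1050
This matches the lower bound, so 9 is optimal.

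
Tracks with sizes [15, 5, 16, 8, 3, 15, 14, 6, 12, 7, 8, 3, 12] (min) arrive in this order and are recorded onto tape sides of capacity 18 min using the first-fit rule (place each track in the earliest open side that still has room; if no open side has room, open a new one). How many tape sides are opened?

8

  15 → side 1 (new)  [load 15/18]
  5 → side 2 (new)  [load 5/18]
  16 → side 3 (new)  [load 16/18]
  8 → side 2  [load 13/18]
  3 → side 1  [load 18/18]
  15 → side 4 (new)  [load 15/18]
  14 → side 5 (new)  [load 14/18]
  6 → side 6 (new)  [load 6/18]
  12 → side 6  [load 18/18]
  7 → side 7 (new)  [load 7/18]
  8 → side 7  [load 15/18]
  3 → side 2  [load 16/18]
  12 → side 8 (new)  [load 12/18]
8 tape sides opened.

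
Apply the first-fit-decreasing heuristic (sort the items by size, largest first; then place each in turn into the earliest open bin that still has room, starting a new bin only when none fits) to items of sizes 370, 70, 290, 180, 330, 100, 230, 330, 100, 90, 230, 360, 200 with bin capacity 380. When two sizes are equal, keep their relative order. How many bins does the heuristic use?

Sorted descending: 370, 360, 330, 330, 290, 230, 230, 200, 180, 100, 100, 90, 70.
  370 → bin 1 (new)  [load 370/380]
  360 → bin 2 (new)  [load 360/380]
  330 → bin 3 (new)  [load 330/380]
  330 → bin 4 (new)  [load 330/380]
  290 → bin 5 (new)  [load 290/380]
  230 → bin 6 (new)  [load 230/380]
  230 → bin 7 (new)  [load 230/380]
  200 → bin 8 (new)  [load 200/380]
  180 → bin 8  [load 380/380]
  100 → bin 6  [load 330/380]
  100 → bin 7  [load 330/380]
  90 → bin 5  [load 380/380]
  70 → bin 9 (new)  [load 70/380]
9 bins opened.

9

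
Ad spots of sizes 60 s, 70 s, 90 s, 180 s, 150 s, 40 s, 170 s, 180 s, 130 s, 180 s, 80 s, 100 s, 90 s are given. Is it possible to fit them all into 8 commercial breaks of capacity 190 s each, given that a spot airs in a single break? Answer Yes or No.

No

Total = 1520 s; ⌈1520/190⌉ = 8.
The bound of 8 does not rule out 8, but exhaustive search shows no assignment into 8 commercial breaks of capacity 190 s exists — the minimum is 9.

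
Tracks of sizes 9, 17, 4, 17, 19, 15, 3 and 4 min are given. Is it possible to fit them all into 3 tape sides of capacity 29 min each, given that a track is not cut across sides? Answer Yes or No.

No

Total = 88 min; ⌈88/29⌉ = 4.
At least 4 tape sides are required, but only 3 are allowed.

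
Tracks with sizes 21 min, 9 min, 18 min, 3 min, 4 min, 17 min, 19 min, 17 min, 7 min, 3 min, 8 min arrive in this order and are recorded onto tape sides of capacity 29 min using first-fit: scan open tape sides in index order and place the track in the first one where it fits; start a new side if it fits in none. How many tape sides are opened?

5

  21 → side 1 (new)  [load 21/29]
  9 → side 2 (new)  [load 9/29]
  18 → side 2  [load 27/29]
  3 → side 1  [load 24/29]
  4 → side 1  [load 28/29]
  17 → side 3 (new)  [load 17/29]
  19 → side 4 (new)  [load 19/29]
  17 → side 5 (new)  [load 17/29]
  7 → side 3  [load 24/29]
  3 → side 3  [load 27/29]
  8 → side 4  [load 27/29]
5 tape sides opened.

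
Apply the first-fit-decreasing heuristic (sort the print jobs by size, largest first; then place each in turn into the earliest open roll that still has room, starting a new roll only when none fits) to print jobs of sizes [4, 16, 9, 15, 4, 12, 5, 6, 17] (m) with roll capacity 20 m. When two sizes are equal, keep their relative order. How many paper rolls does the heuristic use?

5

Sorted descending: 17, 16, 15, 12, 9, 6, 5, 4, 4.
  17 → roll 1 (new)  [load 17/20]
  16 → roll 2 (new)  [load 16/20]
  15 → roll 3 (new)  [load 15/20]
  12 → roll 4 (new)  [load 12/20]
  9 → roll 5 (new)  [load 9/20]
  6 → roll 4  [load 18/20]
  5 → roll 3  [load 20/20]
  4 → roll 2  [load 20/20]
  4 → roll 5  [load 13/20]
5 paper rolls opened.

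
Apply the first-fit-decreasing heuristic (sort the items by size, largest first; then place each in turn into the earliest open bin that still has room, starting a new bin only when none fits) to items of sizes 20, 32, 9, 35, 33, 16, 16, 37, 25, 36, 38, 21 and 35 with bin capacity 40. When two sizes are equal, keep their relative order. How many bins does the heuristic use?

Sorted descending: 38, 37, 36, 35, 35, 33, 32, 25, 21, 20, 16, 16, 9.
  38 → bin 1 (new)  [load 38/40]
  37 → bin 2 (new)  [load 37/40]
  36 → bin 3 (new)  [load 36/40]
  35 → bin 4 (new)  [load 35/40]
  35 → bin 5 (new)  [load 35/40]
  33 → bin 6 (new)  [load 33/40]
  32 → bin 7 (new)  [load 32/40]
  25 → bin 8 (new)  [load 25/40]
  21 → bin 9 (new)  [load 21/40]
  20 → bin 10 (new)  [load 20/40]
  16 → bin 9  [load 37/40]
  16 → bin 10  [load 36/40]
  9 → bin 8  [load 34/40]
10 bins opened.

10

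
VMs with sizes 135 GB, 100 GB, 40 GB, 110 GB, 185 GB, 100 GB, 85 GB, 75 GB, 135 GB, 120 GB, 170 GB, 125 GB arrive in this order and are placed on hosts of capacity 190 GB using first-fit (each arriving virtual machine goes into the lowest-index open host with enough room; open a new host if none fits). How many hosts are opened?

  135 → host 1 (new)  [load 135/190]
  100 → host 2 (new)  [load 100/190]
  40 → host 1  [load 175/190]
  110 → host 3 (new)  [load 110/190]
  185 → host 4 (new)  [load 185/190]
  100 → host 5 (new)  [load 100/190]
  85 → host 2  [load 185/190]
  75 → host 3  [load 185/190]
  135 → host 6 (new)  [load 135/190]
  120 → host 7 (new)  [load 120/190]
  170 → host 8 (new)  [load 170/190]
  125 → host 9 (new)  [load 125/190]
9 hosts opened.

9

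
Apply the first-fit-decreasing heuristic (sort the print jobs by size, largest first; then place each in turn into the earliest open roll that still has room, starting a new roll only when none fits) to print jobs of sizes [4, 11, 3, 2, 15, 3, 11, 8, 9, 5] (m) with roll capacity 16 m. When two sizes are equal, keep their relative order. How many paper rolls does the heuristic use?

5

Sorted descending: 15, 11, 11, 9, 8, 5, 4, 3, 3, 2.
  15 → roll 1 (new)  [load 15/16]
  11 → roll 2 (new)  [load 11/16]
  11 → roll 3 (new)  [load 11/16]
  9 → roll 4 (new)  [load 9/16]
  8 → roll 5 (new)  [load 8/16]
  5 → roll 2  [load 16/16]
  4 → roll 3  [load 15/16]
  3 → roll 4  [load 12/16]
  3 → roll 4  [load 15/16]
  2 → roll 5  [load 10/16]
5 paper rolls opened.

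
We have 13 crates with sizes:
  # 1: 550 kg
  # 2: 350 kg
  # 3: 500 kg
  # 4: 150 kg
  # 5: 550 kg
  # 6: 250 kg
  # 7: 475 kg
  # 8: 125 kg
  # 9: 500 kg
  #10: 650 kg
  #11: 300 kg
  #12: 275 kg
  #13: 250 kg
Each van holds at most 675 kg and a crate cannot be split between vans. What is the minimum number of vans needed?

Total = 650 + 550 + 550 + 500 + 500 + 475 + 350 + 300 + 275 + 250 + 250 + 150 + 125 = 4925 kg.
Lower bound: ⌈4925/675⌉ = 8 vans.
A packing using 9 vans:
  van 1: 650 = 650
  van 2: 550 + 125 = 675
  van 3: 550 = 550
  van 4: 500 + 150 = 650
  van 5: 500 = 500
  van 6: 475 = 475
  van 7: 350 + 300 = 650
  van 8: 275 + 250 = 525
  van 9: 250 = 250
No arrangement into 8 vans stays within capacity, so 9 is optimal.

9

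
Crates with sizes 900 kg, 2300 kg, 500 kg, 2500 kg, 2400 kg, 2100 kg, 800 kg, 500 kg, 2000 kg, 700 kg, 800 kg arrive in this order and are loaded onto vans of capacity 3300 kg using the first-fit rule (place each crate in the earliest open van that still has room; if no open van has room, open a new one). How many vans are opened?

5

  900 → van 1 (new)  [load 900/3300]
  2300 → van 1  [load 3200/3300]
  500 → van 2 (new)  [load 500/3300]
  2500 → van 2  [load 3000/3300]
  2400 → van 3 (new)  [load 2400/3300]
  2100 → van 4 (new)  [load 2100/3300]
  800 → van 3  [load 3200/3300]
  500 → van 4  [load 2600/3300]
  2000 → van 5 (new)  [load 2000/3300]
  700 → van 4  [load 3300/3300]
  800 → van 5  [load 2800/3300]
5 vans opened.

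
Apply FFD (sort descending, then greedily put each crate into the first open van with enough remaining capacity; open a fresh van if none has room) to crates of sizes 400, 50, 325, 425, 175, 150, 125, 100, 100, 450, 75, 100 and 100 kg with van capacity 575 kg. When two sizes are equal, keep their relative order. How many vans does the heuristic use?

Sorted descending: 450, 425, 400, 325, 175, 150, 125, 100, 100, 100, 100, 75, 50.
  450 → van 1 (new)  [load 450/575]
  425 → van 2 (new)  [load 425/575]
  400 → van 3 (new)  [load 400/575]
  325 → van 4 (new)  [load 325/575]
  175 → van 3  [load 575/575]
  150 → van 2  [load 575/575]
  125 → van 1  [load 575/575]
  100 → van 4  [load 425/575]
  100 → van 4  [load 525/575]
  100 → van 5 (new)  [load 100/575]
  100 → van 5  [load 200/575]
  75 → van 5  [load 275/575]
  50 → van 4  [load 575/575]
5 vans opened.

5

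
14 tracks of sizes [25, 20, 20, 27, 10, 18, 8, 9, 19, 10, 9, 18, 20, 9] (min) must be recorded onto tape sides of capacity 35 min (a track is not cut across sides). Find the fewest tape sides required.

8

Total = 27 + 25 + 20 + 20 + 20 + 19 + 18 + 18 + 10 + 10 + 9 + 9 + 9 + 8 = 222 min.
Lower bound: ⌈222/35⌉ = 7 tape sides.
Also, 8 tracks each exceed 35/2 min, and no two of those can share a side, so at least 8 tape sides are needed.
A packing using 8 tape sides:
  side 1: 27 + 8 = 35
  side 2: 25 + 10 = 35
  side 3: 20 + 10 = 30
  side 4: 20 + 9 = 29
  side 5: 20 + 9 = 29
  side 6: 19 + 9 = 28
  side 7: 18 = 18
  side 8: 18 = 18
This matches the lower bound, so 8 is optimal.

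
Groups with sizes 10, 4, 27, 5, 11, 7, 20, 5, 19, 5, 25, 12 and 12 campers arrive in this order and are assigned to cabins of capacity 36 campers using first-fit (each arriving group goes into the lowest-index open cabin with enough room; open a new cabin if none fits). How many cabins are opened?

  10 → cabin 1 (new)  [load 10/36]
  4 → cabin 1  [load 14/36]
  27 → cabin 2 (new)  [load 27/36]
  5 → cabin 1  [load 19/36]
  11 → cabin 1  [load 30/36]
  7 → cabin 2  [load 34/36]
  20 → cabin 3 (new)  [load 20/36]
  5 → cabin 1  [load 35/36]
  19 → cabin 4 (new)  [load 19/36]
  5 → cabin 3  [load 25/36]
  25 → cabin 5 (new)  [load 25/36]
  12 → cabin 4  [load 31/36]
  12 → cabin 6 (new)  [load 12/36]
6 cabins opened.

6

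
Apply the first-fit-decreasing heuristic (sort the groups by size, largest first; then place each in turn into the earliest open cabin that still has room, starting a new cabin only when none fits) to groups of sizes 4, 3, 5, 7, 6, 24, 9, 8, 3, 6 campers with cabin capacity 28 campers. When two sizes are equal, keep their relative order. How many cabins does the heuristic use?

Sorted descending: 24, 9, 8, 7, 6, 6, 5, 4, 3, 3.
  24 → cabin 1 (new)  [load 24/28]
  9 → cabin 2 (new)  [load 9/28]
  8 → cabin 2  [load 17/28]
  7 → cabin 2  [load 24/28]
  6 → cabin 3 (new)  [load 6/28]
  6 → cabin 3  [load 12/28]
  5 → cabin 3  [load 17/28]
  4 → cabin 1  [load 28/28]
  3 → cabin 2  [load 27/28]
  3 → cabin 3  [load 20/28]
3 cabins opened.

3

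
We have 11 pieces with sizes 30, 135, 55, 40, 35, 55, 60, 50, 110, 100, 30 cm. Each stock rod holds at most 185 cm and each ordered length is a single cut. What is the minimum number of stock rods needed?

4

Total = 135 + 110 + 100 + 60 + 55 + 55 + 50 + 40 + 35 + 30 + 30 = 700 cm.
Lower bound: ⌈700/185⌉ = 4 stock rods.
A packing using 4 stock rods:
  stock rod 1: 135 + 50 = 185
  stock rod 2: 110 + 60 = 170
  stock rod 3: 100 + 55 + 30 = 185
  stock rod 4: 55 + 40 + 35 + 30 = 160
This matches the lower bound, so 4 is optimal.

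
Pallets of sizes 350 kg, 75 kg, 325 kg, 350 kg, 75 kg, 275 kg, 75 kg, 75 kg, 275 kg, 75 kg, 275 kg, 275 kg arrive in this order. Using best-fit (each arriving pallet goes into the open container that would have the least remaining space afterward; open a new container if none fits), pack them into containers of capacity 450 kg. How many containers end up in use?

  350 → container 1 (new)  [load 350/450]
  75 → container 1  [load 425/450]
  325 → container 2 (new)  [load 325/450]
  350 → container 3 (new)  [load 350/450]
  75 → container 3  [load 425/450]
  275 → container 4 (new)  [load 275/450]
  75 → container 2  [load 400/450]
  75 → container 4  [load 350/450]
  275 → container 5 (new)  [load 275/450]
  75 → container 4  [load 425/450]
  275 → container 6 (new)  [load 275/450]
  275 → container 7 (new)  [load 275/450]
7 containers opened.

7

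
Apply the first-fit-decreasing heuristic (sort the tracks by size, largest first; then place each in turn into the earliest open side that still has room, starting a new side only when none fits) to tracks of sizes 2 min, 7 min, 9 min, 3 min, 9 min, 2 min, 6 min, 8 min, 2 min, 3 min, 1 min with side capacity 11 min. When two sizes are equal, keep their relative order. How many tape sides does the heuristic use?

Sorted descending: 9, 9, 8, 7, 6, 3, 3, 2, 2, 2, 1.
  9 → side 1 (new)  [load 9/11]
  9 → side 2 (new)  [load 9/11]
  8 → side 3 (new)  [load 8/11]
  7 → side 4 (new)  [load 7/11]
  6 → side 5 (new)  [load 6/11]
  3 → side 3  [load 11/11]
  3 → side 4  [load 10/11]
  2 → side 1  [load 11/11]
  2 → side 2  [load 11/11]
  2 → side 5  [load 8/11]
  1 → side 4  [load 11/11]
5 tape sides opened.

5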